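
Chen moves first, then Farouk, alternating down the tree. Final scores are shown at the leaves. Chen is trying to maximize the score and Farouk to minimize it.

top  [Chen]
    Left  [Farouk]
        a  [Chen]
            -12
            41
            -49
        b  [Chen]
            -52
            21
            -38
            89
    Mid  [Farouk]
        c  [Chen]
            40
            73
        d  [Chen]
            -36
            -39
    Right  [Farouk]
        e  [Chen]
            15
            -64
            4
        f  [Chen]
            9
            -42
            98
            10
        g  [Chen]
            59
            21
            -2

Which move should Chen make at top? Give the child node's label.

a (Chen): max(-12, 41, -49) = 41
b (Chen): max(-52, 21, -38, 89) = 89
Left (Farouk): min(41, 89) = 41
c (Chen): max(40, 73) = 73
d (Chen): max(-36, -39) = -36
Mid (Farouk): min(73, -36) = -36
e (Chen): max(15, -64, 4) = 15
f (Chen): max(9, -42, 98, 10) = 98
g (Chen): max(59, 21, -2) = 59
Right (Farouk): min(15, 98, 59) = 15
top (Chen): max(41, -36, 15) = 41
Chen at top wants the highest of {Left=41, Mid=-36, Right=15}, so chooses Left.

Left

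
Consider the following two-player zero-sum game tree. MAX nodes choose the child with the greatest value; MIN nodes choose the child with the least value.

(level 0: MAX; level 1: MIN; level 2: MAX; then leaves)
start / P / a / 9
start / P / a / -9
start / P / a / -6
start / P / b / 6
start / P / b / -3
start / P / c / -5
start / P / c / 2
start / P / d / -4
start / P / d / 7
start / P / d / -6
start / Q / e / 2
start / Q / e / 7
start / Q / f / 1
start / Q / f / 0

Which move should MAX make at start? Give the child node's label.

P

a (MAX): max(9, -9, -6) = 9
b (MAX): max(6, -3) = 6
c (MAX): max(-5, 2) = 2
d (MAX): max(-4, 7, -6) = 7
P (MIN): min(9, 6, 2, 7) = 2
e (MAX): max(2, 7) = 7
f (MAX): max(1, 0) = 1
Q (MIN): min(7, 1) = 1
start (MAX): max(2, 1) = 2
MAX at start wants the highest of {P=2, Q=1}, so chooses P.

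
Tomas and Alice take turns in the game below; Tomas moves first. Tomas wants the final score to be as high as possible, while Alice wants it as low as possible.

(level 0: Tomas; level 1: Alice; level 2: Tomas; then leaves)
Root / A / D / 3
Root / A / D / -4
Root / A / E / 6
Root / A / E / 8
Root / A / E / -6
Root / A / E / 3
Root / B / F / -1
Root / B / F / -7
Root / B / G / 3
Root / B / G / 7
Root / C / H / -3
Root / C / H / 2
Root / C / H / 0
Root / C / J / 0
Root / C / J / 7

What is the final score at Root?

D (Tomas): max(3, -4) = 3
E (Tomas): max(6, 8, -6, 3) = 8
A (Alice): min(3, 8) = 3
F (Tomas): max(-1, -7) = -1
G (Tomas): max(3, 7) = 7
B (Alice): min(-1, 7) = -1
H (Tomas): max(-3, 2, 0) = 2
J (Tomas): max(0, 7) = 7
C (Alice): min(2, 7) = 2
Root (Tomas): max(3, -1, 2) = 3

3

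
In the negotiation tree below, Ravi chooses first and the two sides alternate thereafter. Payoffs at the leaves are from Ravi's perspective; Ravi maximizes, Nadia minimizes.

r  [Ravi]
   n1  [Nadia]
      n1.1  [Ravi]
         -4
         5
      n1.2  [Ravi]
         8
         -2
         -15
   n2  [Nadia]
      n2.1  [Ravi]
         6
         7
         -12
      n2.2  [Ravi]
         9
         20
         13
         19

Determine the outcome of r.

7

n1.1 (Ravi): max(-4, 5) = 5
n1.2 (Ravi): max(8, -2, -15) = 8
n1 (Nadia): min(5, 8) = 5
n2.1 (Ravi): max(6, 7, -12) = 7
n2.2 (Ravi): max(9, 20, 13, 19) = 20
n2 (Nadia): min(7, 20) = 7
r (Ravi): max(5, 7) = 7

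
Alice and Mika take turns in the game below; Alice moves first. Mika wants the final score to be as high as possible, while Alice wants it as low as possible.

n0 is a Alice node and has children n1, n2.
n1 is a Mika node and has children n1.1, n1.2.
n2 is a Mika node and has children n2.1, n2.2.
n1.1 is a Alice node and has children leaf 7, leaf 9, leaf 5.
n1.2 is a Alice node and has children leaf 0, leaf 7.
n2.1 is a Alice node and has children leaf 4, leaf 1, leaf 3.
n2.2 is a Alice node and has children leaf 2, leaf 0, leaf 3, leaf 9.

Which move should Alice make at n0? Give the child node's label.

n1.1 (Alice): min(7, 9, 5) = 5
n1.2 (Alice): min(0, 7) = 0
n1 (Mika): max(5, 0) = 5
n2.1 (Alice): min(4, 1, 3) = 1
n2.2 (Alice): min(2, 0, 3, 9) = 0
n2 (Mika): max(1, 0) = 1
n0 (Alice): min(5, 1) = 1
Alice at n0 wants the lowest of {n1=5, n2=1}, so chooses n2.

n2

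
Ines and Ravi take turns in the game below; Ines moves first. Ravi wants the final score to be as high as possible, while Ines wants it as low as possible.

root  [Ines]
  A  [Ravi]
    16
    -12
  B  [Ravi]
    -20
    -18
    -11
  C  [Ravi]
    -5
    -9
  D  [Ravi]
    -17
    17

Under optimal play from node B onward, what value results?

B (Ravi): max(-20, -18, -11) = -11

-11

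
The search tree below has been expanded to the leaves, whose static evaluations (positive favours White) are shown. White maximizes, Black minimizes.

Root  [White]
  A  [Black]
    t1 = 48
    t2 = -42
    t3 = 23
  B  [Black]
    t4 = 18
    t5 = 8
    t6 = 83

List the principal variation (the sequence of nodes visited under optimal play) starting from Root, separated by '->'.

Root -> B -> t5

A (Black): min(48, -42, 23) = -42
B (Black): min(18, 8, 83) = 8
Root (White): max(-42, 8) = 8
At Root, White picks B (highest: 8).
At B, Black picks t5 (lowest: 8).
Terminal value 8.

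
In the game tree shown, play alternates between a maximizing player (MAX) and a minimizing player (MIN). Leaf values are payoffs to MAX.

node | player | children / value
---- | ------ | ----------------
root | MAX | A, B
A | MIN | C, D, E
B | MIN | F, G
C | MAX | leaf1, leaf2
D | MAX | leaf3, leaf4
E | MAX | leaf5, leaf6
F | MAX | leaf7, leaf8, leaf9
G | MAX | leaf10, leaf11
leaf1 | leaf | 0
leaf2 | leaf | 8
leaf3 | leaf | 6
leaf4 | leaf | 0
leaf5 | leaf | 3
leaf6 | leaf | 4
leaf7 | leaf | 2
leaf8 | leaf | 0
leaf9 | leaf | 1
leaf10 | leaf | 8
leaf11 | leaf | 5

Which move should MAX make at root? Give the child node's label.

A

C (MAX): max(0, 8) = 8
D (MAX): max(6, 0) = 6
E (MAX): max(3, 4) = 4
A (MIN): min(8, 6, 4) = 4
F (MAX): max(2, 0, 1) = 2
G (MAX): max(8, 5) = 8
B (MIN): min(2, 8) = 2
root (MAX): max(4, 2) = 4
MAX at root wants the highest of {A=4, B=2}, so chooses A.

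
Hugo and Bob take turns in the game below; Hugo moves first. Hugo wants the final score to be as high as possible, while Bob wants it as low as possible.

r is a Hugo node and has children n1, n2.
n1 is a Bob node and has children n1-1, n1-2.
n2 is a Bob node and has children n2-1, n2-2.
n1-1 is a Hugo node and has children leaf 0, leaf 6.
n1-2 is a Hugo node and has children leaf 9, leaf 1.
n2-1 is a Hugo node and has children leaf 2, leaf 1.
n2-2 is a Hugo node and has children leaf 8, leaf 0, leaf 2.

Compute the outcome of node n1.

6

n1-1 (Hugo): max(0, 6) = 6
n1-2 (Hugo): max(9, 1) = 9
n1 (Bob): min(6, 9) = 6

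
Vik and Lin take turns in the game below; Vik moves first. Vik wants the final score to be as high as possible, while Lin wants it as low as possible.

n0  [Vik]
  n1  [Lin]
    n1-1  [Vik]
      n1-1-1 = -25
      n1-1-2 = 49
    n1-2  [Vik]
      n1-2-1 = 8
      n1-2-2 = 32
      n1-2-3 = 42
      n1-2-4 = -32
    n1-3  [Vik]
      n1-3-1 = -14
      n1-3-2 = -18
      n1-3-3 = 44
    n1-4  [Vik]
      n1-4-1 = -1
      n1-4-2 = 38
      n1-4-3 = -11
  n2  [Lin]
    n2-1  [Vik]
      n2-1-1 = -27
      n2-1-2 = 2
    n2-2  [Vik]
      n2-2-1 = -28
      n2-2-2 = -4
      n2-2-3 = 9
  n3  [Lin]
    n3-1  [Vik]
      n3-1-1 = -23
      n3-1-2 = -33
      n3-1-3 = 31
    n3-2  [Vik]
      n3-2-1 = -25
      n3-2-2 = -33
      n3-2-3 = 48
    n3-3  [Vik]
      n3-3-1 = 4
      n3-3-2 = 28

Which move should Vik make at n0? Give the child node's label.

n1

n1-1 (Vik): max(-25, 49) = 49
n1-2 (Vik): max(8, 32, 42, -32) = 42
n1-3 (Vik): max(-14, -18, 44) = 44
n1-4 (Vik): max(-1, 38, -11) = 38
n1 (Lin): min(49, 42, 44, 38) = 38
n2-1 (Vik): max(-27, 2) = 2
n2-2 (Vik): max(-28, -4, 9) = 9
n2 (Lin): min(2, 9) = 2
n3-1 (Vik): max(-23, -33, 31) = 31
n3-2 (Vik): max(-25, -33, 48) = 48
n3-3 (Vik): max(4, 28) = 28
n3 (Lin): min(31, 48, 28) = 28
n0 (Vik): max(38, 2, 28) = 38
Vik at n0 wants the highest of {n1=38, n2=2, n3=28}, so chooses n1.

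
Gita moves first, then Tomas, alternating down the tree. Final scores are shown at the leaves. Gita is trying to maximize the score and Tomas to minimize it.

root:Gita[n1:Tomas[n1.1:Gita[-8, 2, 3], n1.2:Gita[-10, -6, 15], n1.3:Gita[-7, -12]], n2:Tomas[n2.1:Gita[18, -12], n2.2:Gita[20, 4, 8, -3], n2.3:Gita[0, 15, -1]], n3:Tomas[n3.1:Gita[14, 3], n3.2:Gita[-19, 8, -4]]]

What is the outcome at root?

n1.1 (Gita): max(-8, 2, 3) = 3
n1.2 (Gita): max(-10, -6, 15) = 15
n1.3 (Gita): max(-7, -12) = -7
n1 (Tomas): min(3, 15, -7) = -7
n2.1 (Gita): max(18, -12) = 18
n2.2 (Gita): max(20, 4, 8, -3) = 20
n2.3 (Gita): max(0, 15, -1) = 15
n2 (Tomas): min(18, 20, 15) = 15
n3.1 (Gita): max(14, 3) = 14
n3.2 (Gita): max(-19, 8, -4) = 8
n3 (Tomas): min(14, 8) = 8
root (Gita): max(-7, 15, 8) = 15

15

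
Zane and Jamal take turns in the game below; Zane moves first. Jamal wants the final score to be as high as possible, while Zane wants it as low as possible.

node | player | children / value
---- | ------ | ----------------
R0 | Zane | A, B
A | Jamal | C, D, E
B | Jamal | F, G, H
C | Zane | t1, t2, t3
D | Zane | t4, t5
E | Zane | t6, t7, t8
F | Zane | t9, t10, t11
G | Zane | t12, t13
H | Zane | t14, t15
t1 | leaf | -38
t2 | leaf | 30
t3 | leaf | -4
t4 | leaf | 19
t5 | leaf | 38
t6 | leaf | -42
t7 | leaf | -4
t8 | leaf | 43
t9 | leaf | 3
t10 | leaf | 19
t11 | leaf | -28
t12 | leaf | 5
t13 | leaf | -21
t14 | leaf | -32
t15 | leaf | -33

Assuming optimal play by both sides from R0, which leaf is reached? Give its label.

t13

C (Zane): min(-38, 30, -4) = -38
D (Zane): min(19, 38) = 19
E (Zane): min(-42, -4, 43) = -42
A (Jamal): max(-38, 19, -42) = 19
F (Zane): min(3, 19, -28) = -28
G (Zane): min(5, -21) = -21
H (Zane): min(-32, -33) = -33
B (Jamal): max(-28, -21, -33) = -21
R0 (Zane): min(19, -21) = -21
At R0, Zane picks B (lowest: -21).
At B, Jamal picks G (highest: -21).
At G, Zane picks t13 (lowest: -21).
Terminal value -21.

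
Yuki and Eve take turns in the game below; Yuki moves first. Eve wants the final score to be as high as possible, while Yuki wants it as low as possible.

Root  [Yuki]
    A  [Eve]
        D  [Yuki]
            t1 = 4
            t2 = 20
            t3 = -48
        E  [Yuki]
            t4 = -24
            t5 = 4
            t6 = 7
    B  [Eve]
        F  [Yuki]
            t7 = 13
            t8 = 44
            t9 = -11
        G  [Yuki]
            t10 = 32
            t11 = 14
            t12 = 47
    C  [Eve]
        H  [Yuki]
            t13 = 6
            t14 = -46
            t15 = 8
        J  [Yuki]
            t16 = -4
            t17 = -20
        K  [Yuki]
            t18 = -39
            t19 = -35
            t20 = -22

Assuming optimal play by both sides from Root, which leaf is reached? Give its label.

D (Yuki): min(4, 20, -48) = -48
E (Yuki): min(-24, 4, 7) = -24
A (Eve): max(-48, -24) = -24
F (Yuki): min(13, 44, -11) = -11
G (Yuki): min(32, 14, 47) = 14
B (Eve): max(-11, 14) = 14
H (Yuki): min(6, -46, 8) = -46
J (Yuki): min(-4, -20) = -20
K (Yuki): min(-39, -35, -22) = -39
C (Eve): max(-46, -20, -39) = -20
Root (Yuki): min(-24, 14, -20) = -24
At Root, Yuki picks A (lowest: -24).
At A, Eve picks E (highest: -24).
At E, Yuki picks t4 (lowest: -24).
Terminal value -24.

t4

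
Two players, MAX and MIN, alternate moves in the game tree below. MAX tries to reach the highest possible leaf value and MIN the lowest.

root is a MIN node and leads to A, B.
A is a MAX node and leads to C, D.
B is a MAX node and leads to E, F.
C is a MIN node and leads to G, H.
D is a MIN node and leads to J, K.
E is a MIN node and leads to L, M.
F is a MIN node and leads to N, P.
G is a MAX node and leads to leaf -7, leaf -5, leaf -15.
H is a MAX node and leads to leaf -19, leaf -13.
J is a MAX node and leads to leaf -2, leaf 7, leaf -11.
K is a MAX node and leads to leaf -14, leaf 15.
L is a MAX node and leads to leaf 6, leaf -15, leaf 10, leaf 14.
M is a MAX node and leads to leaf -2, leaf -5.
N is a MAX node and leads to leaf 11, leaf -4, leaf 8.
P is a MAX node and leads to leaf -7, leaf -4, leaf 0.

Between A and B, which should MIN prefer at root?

G (MAX): max(-7, -5, -15) = -5
H (MAX): max(-19, -13) = -13
C (MIN): min(-5, -13) = -13
J (MAX): max(-2, 7, -11) = 7
K (MAX): max(-14, 15) = 15
D (MIN): min(7, 15) = 7
A (MAX): max(-13, 7) = 7
L (MAX): max(6, -15, 10, 14) = 14
M (MAX): max(-2, -5) = -2
E (MIN): min(14, -2) = -2
N (MAX): max(11, -4, 8) = 11
P (MAX): max(-7, -4, 0) = 0
F (MIN): min(11, 0) = 0
B (MAX): max(-2, 0) = 0
MIN prefers the lower value; A=7, B=0. B is better since 0 < 7.

B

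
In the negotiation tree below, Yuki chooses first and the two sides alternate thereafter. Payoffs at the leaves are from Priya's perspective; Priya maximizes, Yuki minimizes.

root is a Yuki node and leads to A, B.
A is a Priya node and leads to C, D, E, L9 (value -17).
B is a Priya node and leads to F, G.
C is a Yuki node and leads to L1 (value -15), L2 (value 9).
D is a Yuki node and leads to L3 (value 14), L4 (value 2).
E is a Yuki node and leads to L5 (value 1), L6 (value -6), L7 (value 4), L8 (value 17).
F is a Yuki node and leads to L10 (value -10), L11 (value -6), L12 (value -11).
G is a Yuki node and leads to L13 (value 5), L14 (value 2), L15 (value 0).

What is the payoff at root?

0

C (Yuki): min(-15, 9) = -15
D (Yuki): min(14, 2) = 2
E (Yuki): min(1, -6, 4, 17) = -6
A (Priya): max(-15, 2, -6, -17) = 2
F (Yuki): min(-10, -6, -11) = -11
G (Yuki): min(5, 2, 0) = 0
B (Priya): max(-11, 0) = 0
root (Yuki): min(2, 0) = 0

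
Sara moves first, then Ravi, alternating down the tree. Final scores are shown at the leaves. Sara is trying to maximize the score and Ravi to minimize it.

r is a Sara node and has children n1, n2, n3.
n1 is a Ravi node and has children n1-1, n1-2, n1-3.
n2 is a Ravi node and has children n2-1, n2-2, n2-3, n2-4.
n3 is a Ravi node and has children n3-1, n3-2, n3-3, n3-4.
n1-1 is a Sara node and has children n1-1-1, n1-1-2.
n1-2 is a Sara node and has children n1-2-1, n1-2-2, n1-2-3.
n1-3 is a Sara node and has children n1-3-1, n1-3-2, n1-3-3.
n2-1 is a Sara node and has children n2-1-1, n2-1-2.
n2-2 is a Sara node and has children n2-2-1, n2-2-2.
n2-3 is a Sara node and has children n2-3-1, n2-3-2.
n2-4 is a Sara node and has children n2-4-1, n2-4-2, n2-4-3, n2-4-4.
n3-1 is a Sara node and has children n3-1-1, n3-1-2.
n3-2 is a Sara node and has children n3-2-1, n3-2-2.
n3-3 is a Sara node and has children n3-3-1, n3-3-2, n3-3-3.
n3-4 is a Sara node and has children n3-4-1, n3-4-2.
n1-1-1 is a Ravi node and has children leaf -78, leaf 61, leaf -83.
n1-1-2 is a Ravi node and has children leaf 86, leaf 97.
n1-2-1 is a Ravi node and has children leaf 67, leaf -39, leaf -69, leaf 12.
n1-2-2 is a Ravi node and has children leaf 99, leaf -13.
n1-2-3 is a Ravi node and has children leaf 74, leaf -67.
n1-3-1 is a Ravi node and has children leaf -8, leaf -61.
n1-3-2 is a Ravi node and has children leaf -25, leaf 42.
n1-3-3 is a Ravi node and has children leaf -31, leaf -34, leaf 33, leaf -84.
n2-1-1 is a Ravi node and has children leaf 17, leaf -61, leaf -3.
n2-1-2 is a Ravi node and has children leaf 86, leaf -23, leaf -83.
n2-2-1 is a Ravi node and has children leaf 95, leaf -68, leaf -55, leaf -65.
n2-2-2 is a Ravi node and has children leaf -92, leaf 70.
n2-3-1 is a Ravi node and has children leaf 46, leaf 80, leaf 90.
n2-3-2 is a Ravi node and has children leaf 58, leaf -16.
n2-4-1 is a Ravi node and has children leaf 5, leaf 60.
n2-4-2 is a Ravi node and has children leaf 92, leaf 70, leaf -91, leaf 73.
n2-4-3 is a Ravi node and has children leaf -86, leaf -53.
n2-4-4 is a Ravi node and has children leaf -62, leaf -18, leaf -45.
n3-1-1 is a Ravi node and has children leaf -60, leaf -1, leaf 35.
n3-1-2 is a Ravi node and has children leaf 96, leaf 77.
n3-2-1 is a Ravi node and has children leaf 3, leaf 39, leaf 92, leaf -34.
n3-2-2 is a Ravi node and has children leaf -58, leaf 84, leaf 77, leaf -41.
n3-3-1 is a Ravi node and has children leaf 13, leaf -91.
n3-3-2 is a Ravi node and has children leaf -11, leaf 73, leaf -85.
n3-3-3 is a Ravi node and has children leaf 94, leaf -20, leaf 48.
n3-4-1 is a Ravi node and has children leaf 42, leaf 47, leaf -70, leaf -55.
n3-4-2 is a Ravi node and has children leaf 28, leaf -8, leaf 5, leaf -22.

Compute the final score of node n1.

-25

n1-1-1 (Ravi): min(-78, 61, -83) = -83
n1-1-2 (Ravi): min(86, 97) = 86
n1-1 (Sara): max(-83, 86) = 86
n1-2-1 (Ravi): min(67, -39, -69, 12) = -69
n1-2-2 (Ravi): min(99, -13) = -13
n1-2-3 (Ravi): min(74, -67) = -67
n1-2 (Sara): max(-69, -13, -67) = -13
n1-3-1 (Ravi): min(-8, -61) = -61
n1-3-2 (Ravi): min(-25, 42) = -25
n1-3-3 (Ravi): min(-31, -34, 33, -84) = -84
n1-3 (Sara): max(-61, -25, -84) = -25
n1 (Ravi): min(86, -13, -25) = -25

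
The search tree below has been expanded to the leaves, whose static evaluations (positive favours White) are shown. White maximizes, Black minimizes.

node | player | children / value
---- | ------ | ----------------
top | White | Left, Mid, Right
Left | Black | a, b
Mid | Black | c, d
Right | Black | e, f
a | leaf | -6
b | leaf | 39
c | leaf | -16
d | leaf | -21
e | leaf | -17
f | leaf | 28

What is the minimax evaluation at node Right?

Right (Black): min(-17, 28) = -17

-17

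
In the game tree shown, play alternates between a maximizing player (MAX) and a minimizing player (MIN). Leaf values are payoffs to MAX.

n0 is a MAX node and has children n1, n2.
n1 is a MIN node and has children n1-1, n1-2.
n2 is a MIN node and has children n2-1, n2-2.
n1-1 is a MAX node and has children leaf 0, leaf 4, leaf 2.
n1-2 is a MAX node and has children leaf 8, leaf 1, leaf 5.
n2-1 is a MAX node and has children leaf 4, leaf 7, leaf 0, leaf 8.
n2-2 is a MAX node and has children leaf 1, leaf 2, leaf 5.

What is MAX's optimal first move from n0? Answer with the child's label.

n2

n1-1 (MAX): max(0, 4, 2) = 4
n1-2 (MAX): max(8, 1, 5) = 8
n1 (MIN): min(4, 8) = 4
n2-1 (MAX): max(4, 7, 0, 8) = 8
n2-2 (MAX): max(1, 2, 5) = 5
n2 (MIN): min(8, 5) = 5
n0 (MAX): max(4, 5) = 5
MAX at n0 wants the highest of {n1=4, n2=5}, so chooses n2.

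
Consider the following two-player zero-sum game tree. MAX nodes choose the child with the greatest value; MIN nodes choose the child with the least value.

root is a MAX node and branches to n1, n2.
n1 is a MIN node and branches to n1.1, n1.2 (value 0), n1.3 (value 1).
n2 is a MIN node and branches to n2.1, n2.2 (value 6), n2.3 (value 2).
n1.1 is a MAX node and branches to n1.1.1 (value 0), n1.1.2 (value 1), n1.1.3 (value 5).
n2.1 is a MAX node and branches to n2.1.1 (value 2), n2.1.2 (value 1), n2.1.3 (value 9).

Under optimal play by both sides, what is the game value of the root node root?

2

n1.1 (MAX): max(0, 1, 5) = 5
n1 (MIN): min(5, 0, 1) = 0
n2.1 (MAX): max(2, 1, 9) = 9
n2 (MIN): min(9, 6, 2) = 2
root (MAX): max(0, 2) = 2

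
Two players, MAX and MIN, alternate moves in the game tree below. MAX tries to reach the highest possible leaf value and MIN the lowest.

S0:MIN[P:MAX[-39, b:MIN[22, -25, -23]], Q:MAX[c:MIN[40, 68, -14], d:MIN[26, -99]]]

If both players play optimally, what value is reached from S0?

b (MIN): min(22, -25, -23) = -25
P (MAX): max(-39, -25) = -25
c (MIN): min(40, 68, -14) = -14
d (MIN): min(26, -99) = -99
Q (MAX): max(-14, -99) = -14
S0 (MIN): min(-25, -14) = -25

-25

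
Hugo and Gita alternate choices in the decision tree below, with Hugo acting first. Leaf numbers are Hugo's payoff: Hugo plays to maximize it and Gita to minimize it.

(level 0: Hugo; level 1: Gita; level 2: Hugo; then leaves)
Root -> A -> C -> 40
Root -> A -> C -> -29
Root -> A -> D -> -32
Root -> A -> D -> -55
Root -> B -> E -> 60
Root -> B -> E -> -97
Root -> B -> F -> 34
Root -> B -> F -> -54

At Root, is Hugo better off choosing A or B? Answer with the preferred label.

B

C (Hugo): max(40, -29) = 40
D (Hugo): max(-32, -55) = -32
A (Gita): min(40, -32) = -32
E (Hugo): max(60, -97) = 60
F (Hugo): max(34, -54) = 34
B (Gita): min(60, 34) = 34
Hugo prefers the higher value; A=-32, B=34. B is better since 34 > -32.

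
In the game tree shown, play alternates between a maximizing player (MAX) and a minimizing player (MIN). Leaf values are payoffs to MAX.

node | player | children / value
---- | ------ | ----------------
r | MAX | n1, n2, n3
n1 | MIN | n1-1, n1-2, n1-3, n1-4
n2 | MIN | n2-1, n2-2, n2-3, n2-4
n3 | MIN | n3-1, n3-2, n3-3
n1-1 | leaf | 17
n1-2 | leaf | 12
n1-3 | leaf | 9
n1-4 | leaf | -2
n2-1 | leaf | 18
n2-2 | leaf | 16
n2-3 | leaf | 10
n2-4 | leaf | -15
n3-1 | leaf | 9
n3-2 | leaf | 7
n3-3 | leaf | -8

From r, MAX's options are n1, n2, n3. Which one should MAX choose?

n1

n1 (MIN): min(17, 12, 9, -2) = -2
n2 (MIN): min(18, 16, 10, -15) = -15
n3 (MIN): min(9, 7, -8) = -8
r (MAX): max(-2, -15, -8) = -2
MAX at r wants the highest of {n1=-2, n2=-15, n3=-8}, so chooses n1.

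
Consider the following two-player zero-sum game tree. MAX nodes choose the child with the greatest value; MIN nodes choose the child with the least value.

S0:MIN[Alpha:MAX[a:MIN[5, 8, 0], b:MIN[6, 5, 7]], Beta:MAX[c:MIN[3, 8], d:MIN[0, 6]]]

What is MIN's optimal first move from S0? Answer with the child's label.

Beta

a (MIN): min(5, 8, 0) = 0
b (MIN): min(6, 5, 7) = 5
Alpha (MAX): max(0, 5) = 5
c (MIN): min(3, 8) = 3
d (MIN): min(0, 6) = 0
Beta (MAX): max(3, 0) = 3
S0 (MIN): min(5, 3) = 3
MIN at S0 wants the lowest of {Alpha=5, Beta=3}, so chooses Beta.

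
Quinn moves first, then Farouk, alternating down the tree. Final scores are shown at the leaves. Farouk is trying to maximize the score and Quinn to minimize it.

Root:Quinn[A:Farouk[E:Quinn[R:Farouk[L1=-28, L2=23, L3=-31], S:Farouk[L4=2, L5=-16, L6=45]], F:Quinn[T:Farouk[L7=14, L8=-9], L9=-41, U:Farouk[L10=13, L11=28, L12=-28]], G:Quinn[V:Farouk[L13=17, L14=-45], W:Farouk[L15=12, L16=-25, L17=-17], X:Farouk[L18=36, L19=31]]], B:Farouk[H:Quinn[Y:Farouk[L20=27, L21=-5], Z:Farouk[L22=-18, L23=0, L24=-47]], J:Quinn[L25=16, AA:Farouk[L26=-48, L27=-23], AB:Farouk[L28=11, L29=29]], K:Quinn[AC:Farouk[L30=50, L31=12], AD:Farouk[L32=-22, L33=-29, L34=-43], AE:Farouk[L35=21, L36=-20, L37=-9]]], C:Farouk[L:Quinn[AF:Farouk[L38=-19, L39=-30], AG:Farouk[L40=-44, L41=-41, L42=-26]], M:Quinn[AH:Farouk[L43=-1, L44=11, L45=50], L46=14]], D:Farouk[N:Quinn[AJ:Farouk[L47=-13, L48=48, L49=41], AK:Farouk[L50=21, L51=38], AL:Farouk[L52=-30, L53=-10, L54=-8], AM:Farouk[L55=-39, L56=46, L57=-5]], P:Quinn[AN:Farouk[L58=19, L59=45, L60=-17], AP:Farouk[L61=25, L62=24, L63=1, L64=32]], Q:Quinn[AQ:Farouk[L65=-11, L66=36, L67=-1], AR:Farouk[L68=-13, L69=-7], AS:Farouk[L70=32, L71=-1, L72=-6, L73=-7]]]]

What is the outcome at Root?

0

R (Farouk): max(-28, 23, -31) = 23
S (Farouk): max(2, -16, 45) = 45
E (Quinn): min(23, 45) = 23
T (Farouk): max(14, -9) = 14
U (Farouk): max(13, 28, -28) = 28
F (Quinn): min(14, -41, 28) = -41
V (Farouk): max(17, -45) = 17
W (Farouk): max(12, -25, -17) = 12
X (Farouk): max(36, 31) = 36
G (Quinn): min(17, 12, 36) = 12
A (Farouk): max(23, -41, 12) = 23
Y (Farouk): max(27, -5) = 27
Z (Farouk): max(-18, 0, -47) = 0
H (Quinn): min(27, 0) = 0
AA (Farouk): max(-48, -23) = -23
AB (Farouk): max(11, 29) = 29
J (Quinn): min(16, -23, 29) = -23
AC (Farouk): max(50, 12) = 50
AD (Farouk): max(-22, -29, -43) = -22
AE (Farouk): max(21, -20, -9) = 21
K (Quinn): min(50, -22, 21) = -22
B (Farouk): max(0, -23, -22) = 0
AF (Farouk): max(-19, -30) = -19
AG (Farouk): max(-44, -41, -26) = -26
L (Quinn): min(-19, -26) = -26
AH (Farouk): max(-1, 11, 50) = 50
M (Quinn): min(50, 14) = 14
C (Farouk): max(-26, 14) = 14
AJ (Farouk): max(-13, 48, 41) = 48
AK (Farouk): max(21, 38) = 38
AL (Farouk): max(-30, -10, -8) = -8
AM (Farouk): max(-39, 46, -5) = 46
N (Quinn): min(48, 38, -8, 46) = -8
AN (Farouk): max(19, 45, -17) = 45
AP (Farouk): max(25, 24, 1, 32) = 32
P (Quinn): min(45, 32) = 32
AQ (Farouk): max(-11, 36, -1) = 36
AR (Farouk): max(-13, -7) = -7
AS (Farouk): max(32, -1, -6, -7) = 32
Q (Quinn): min(36, -7, 32) = -7
D (Farouk): max(-8, 32, -7) = 32
Root (Quinn): min(23, 0, 14, 32) = 0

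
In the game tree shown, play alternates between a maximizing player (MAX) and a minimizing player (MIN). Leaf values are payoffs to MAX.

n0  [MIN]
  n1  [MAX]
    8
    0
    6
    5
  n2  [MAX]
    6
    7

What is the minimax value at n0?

n1 (MAX): max(8, 0, 6, 5) = 8
n2 (MAX): max(6, 7) = 7
n0 (MIN): min(8, 7) = 7

7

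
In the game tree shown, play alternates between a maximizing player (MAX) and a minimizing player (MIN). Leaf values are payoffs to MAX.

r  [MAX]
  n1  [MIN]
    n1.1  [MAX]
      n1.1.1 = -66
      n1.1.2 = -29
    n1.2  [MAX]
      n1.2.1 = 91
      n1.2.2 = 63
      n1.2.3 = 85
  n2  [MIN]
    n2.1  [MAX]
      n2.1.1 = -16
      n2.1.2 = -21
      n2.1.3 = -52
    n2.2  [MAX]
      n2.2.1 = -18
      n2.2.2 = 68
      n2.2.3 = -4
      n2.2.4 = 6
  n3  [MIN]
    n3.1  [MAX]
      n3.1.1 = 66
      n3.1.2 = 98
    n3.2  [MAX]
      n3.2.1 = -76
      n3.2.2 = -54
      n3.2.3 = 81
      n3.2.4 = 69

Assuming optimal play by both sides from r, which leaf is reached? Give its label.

n3.2.3

n1.1 (MAX): max(-66, -29) = -29
n1.2 (MAX): max(91, 63, 85) = 91
n1 (MIN): min(-29, 91) = -29
n2.1 (MAX): max(-16, -21, -52) = -16
n2.2 (MAX): max(-18, 68, -4, 6) = 68
n2 (MIN): min(-16, 68) = -16
n3.1 (MAX): max(66, 98) = 98
n3.2 (MAX): max(-76, -54, 81, 69) = 81
n3 (MIN): min(98, 81) = 81
r (MAX): max(-29, -16, 81) = 81
At r, MAX picks n3 (highest: 81).
At n3, MIN picks n3.2 (lowest: 81).
At n3.2, MAX picks n3.2.3 (highest: 81).
Terminal value 81.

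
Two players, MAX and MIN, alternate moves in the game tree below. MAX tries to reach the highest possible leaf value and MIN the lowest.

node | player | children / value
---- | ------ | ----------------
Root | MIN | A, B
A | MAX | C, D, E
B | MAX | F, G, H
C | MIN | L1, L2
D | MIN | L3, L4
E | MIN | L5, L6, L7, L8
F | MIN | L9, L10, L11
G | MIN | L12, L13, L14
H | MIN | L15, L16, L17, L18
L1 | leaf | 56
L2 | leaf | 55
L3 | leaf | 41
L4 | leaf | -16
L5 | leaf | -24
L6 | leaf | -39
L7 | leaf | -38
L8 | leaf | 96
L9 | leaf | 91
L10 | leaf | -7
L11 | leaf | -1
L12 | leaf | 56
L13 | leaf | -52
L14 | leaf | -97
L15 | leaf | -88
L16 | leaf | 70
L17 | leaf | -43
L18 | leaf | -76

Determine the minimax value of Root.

C (MIN): min(56, 55) = 55
D (MIN): min(41, -16) = -16
E (MIN): min(-24, -39, -38, 96) = -39
A (MAX): max(55, -16, -39) = 55
F (MIN): min(91, -7, -1) = -7
G (MIN): min(56, -52, -97) = -97
H (MIN): min(-88, 70, -43, -76) = -88
B (MAX): max(-7, -97, -88) = -7
Root (MIN): min(55, -7) = -7

-7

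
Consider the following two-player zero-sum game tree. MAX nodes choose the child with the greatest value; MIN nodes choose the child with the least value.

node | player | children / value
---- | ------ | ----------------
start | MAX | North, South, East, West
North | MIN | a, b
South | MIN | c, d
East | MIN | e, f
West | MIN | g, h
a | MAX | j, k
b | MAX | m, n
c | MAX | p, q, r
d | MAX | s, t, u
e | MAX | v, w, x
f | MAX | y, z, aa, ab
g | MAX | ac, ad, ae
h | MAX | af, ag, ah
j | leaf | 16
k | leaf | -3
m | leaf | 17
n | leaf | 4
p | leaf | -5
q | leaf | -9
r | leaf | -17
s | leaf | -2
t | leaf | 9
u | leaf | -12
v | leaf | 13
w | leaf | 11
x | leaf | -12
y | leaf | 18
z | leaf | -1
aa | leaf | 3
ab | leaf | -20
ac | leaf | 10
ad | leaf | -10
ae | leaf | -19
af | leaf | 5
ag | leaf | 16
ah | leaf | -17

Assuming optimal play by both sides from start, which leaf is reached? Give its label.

j

a (MAX): max(16, -3) = 16
b (MAX): max(17, 4) = 17
North (MIN): min(16, 17) = 16
c (MAX): max(-5, -9, -17) = -5
d (MAX): max(-2, 9, -12) = 9
South (MIN): min(-5, 9) = -5
e (MAX): max(13, 11, -12) = 13
f (MAX): max(18, -1, 3, -20) = 18
East (MIN): min(13, 18) = 13
g (MAX): max(10, -10, -19) = 10
h (MAX): max(5, 16, -17) = 16
West (MIN): min(10, 16) = 10
start (MAX): max(16, -5, 13, 10) = 16
At start, MAX picks North (highest: 16).
At North, MIN picks a (lowest: 16).
At a, MAX picks j (highest: 16).
Terminal value 16.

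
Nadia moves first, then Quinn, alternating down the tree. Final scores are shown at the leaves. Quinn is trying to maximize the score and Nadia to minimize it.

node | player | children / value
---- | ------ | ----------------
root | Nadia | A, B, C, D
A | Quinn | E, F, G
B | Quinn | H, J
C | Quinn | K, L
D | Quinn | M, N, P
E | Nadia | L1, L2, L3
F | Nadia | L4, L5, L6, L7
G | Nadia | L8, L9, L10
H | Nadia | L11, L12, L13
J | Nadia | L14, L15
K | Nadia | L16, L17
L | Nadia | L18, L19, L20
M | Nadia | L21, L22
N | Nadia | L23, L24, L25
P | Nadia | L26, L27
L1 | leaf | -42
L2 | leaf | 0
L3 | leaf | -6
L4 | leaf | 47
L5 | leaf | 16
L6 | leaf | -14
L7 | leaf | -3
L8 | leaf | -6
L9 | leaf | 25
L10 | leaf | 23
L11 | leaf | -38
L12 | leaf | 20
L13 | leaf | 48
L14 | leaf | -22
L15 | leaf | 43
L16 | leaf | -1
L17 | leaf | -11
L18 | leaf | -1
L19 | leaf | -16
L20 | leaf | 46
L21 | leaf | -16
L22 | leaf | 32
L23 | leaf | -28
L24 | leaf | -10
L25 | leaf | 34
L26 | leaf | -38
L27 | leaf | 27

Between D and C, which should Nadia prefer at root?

M (Nadia): min(-16, 32) = -16
N (Nadia): min(-28, -10, 34) = -28
P (Nadia): min(-38, 27) = -38
D (Quinn): max(-16, -28, -38) = -16
K (Nadia): min(-1, -11) = -11
L (Nadia): min(-1, -16, 46) = -16
C (Quinn): max(-11, -16) = -11
Nadia prefers the lower value; D=-16, C=-11. D is better since -16 < -11.

D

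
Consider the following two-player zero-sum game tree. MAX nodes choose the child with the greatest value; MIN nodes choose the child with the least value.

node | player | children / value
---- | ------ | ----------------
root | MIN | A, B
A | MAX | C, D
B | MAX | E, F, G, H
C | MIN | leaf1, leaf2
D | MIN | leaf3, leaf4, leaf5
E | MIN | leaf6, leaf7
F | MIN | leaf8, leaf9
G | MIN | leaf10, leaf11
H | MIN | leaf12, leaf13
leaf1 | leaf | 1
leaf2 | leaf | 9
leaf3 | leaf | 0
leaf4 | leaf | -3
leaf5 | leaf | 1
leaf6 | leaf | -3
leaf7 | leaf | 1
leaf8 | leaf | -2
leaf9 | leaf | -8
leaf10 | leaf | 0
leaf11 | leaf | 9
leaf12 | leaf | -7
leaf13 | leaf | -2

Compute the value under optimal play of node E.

-3

E (MIN): min(-3, 1) = -3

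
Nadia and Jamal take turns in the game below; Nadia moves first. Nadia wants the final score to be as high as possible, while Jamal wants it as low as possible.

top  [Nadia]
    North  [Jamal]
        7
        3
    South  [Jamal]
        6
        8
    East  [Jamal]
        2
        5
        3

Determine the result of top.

North (Jamal): min(7, 3) = 3
South (Jamal): min(6, 8) = 6
East (Jamal): min(2, 5, 3) = 2
top (Nadia): max(3, 6, 2) = 6

6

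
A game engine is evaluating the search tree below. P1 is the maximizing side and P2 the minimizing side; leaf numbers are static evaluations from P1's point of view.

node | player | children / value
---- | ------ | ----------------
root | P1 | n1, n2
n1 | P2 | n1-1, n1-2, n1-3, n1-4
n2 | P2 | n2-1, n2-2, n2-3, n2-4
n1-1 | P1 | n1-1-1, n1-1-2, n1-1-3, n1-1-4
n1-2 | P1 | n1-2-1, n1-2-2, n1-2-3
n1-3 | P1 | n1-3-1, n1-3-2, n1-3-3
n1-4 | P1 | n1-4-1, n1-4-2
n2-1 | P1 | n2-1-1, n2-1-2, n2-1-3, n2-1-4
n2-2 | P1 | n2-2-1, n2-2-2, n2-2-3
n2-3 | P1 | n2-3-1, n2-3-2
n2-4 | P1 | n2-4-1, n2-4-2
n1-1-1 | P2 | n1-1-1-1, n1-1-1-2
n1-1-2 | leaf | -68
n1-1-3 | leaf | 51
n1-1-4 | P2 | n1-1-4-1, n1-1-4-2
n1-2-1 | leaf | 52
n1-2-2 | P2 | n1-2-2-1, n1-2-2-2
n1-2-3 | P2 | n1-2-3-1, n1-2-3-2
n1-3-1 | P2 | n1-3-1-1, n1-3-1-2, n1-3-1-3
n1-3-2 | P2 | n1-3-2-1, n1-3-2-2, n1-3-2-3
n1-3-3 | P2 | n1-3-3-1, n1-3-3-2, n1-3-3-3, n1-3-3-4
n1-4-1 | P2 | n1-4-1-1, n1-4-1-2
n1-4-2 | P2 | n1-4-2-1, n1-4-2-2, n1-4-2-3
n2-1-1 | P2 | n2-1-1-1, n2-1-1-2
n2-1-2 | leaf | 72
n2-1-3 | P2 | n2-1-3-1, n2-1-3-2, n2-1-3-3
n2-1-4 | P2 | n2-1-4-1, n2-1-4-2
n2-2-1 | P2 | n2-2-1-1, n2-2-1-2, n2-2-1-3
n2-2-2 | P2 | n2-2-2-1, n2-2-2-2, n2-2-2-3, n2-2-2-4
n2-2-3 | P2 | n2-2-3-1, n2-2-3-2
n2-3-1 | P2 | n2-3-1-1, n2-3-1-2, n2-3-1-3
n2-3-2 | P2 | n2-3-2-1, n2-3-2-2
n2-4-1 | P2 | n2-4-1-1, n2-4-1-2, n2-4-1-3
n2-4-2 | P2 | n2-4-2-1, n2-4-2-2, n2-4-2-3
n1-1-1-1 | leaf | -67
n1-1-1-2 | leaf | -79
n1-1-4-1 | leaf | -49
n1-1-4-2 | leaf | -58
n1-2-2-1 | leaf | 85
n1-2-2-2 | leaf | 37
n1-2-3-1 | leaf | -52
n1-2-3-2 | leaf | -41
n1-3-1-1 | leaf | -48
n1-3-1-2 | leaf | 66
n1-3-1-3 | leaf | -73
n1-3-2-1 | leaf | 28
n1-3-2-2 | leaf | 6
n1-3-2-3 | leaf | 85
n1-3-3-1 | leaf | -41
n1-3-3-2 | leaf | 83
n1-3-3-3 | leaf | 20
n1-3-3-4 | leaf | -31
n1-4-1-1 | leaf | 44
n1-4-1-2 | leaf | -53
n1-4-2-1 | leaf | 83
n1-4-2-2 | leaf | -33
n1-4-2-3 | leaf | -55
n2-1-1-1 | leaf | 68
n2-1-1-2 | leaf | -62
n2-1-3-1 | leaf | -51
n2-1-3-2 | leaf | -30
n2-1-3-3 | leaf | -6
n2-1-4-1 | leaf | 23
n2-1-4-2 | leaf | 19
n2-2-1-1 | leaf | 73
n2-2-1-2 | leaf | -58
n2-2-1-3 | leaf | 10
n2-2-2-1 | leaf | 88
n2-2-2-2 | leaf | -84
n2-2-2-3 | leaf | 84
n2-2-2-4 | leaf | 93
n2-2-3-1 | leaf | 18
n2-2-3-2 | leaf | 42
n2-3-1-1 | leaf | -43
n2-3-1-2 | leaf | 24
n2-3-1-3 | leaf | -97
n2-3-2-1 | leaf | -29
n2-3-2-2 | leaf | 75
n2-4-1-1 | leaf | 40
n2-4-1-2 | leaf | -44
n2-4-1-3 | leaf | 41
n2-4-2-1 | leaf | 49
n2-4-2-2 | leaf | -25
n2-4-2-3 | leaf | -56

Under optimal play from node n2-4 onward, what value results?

-44

n2-4-1 (P2): min(40, -44, 41) = -44
n2-4-2 (P2): min(49, -25, -56) = -56
n2-4 (P1): max(-44, -56) = -44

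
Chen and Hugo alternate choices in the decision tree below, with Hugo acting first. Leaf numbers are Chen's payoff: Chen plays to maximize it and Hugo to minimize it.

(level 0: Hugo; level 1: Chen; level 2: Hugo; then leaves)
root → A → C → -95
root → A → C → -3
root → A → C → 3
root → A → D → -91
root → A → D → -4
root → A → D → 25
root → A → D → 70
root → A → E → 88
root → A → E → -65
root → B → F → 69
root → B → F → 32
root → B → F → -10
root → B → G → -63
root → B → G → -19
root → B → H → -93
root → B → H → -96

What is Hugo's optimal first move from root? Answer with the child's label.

A

C (Hugo): min(-95, -3, 3) = -95
D (Hugo): min(-91, -4, 25, 70) = -91
E (Hugo): min(88, -65) = -65
A (Chen): max(-95, -91, -65) = -65
F (Hugo): min(69, 32, -10) = -10
G (Hugo): min(-63, -19) = -63
H (Hugo): min(-93, -96) = -96
B (Chen): max(-10, -63, -96) = -10
root (Hugo): min(-65, -10) = -65
Hugo at root wants the lowest of {A=-65, B=-10}, so chooses A.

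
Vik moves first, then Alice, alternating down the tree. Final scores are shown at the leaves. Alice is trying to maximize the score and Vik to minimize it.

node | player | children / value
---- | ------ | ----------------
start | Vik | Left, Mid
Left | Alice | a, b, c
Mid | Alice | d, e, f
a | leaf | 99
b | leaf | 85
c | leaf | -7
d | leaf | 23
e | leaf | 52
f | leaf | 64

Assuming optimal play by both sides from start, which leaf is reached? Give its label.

Left (Alice): max(99, 85, -7) = 99
Mid (Alice): max(23, 52, 64) = 64
start (Vik): min(99, 64) = 64
At start, Vik picks Mid (lowest: 64).
At Mid, Alice picks f (highest: 64).
Terminal value 64.

f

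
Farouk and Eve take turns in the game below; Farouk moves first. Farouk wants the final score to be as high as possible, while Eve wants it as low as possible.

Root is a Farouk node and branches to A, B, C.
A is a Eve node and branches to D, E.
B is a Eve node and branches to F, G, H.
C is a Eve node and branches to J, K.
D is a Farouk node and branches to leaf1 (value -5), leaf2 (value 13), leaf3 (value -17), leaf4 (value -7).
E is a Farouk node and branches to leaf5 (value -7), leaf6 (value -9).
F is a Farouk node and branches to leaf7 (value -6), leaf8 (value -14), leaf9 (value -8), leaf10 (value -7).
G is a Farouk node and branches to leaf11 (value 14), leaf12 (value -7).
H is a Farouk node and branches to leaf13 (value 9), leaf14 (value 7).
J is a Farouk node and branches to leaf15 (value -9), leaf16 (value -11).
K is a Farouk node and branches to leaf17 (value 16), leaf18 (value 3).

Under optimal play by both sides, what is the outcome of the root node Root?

D (Farouk): max(-5, 13, -17, -7) = 13
E (Farouk): max(-7, -9) = -7
A (Eve): min(13, -7) = -7
F (Farouk): max(-6, -14, -8, -7) = -6
G (Farouk): max(14, -7) = 14
H (Farouk): max(9, 7) = 9
B (Eve): min(-6, 14, 9) = -6
J (Farouk): max(-9, -11) = -9
K (Farouk): max(16, 3) = 16
C (Eve): min(-9, 16) = -9
Root (Farouk): max(-7, -6, -9) = -6

-6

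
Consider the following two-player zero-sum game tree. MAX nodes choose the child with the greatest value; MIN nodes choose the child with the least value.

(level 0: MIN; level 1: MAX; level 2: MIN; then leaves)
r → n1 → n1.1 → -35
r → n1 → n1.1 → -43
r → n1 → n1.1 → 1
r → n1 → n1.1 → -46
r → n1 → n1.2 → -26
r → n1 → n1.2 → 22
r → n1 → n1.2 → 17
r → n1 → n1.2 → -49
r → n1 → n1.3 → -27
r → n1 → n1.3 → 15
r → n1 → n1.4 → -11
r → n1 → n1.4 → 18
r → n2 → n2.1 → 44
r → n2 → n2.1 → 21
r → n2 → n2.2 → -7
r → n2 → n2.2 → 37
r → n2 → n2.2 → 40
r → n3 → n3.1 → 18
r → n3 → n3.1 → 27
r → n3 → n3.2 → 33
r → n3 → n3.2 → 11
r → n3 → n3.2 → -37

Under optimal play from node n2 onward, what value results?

21

n2.1 (MIN): min(44, 21) = 21
n2.2 (MIN): min(-7, 37, 40) = -7
n2 (MAX): max(21, -7) = 21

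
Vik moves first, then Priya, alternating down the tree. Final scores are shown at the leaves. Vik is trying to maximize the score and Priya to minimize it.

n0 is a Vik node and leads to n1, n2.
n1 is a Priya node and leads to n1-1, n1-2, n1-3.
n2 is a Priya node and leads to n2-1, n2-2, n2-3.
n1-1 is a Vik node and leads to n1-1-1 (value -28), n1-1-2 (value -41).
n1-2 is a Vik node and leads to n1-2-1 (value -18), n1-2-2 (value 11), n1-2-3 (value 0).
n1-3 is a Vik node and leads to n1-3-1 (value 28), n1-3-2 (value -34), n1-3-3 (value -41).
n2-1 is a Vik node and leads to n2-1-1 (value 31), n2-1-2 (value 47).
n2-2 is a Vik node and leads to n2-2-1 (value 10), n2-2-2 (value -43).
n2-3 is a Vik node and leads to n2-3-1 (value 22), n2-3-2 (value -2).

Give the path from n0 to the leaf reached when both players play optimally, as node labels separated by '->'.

n1-1 (Vik): max(-28, -41) = -28
n1-2 (Vik): max(-18, 11, 0) = 11
n1-3 (Vik): max(28, -34, -41) = 28
n1 (Priya): min(-28, 11, 28) = -28
n2-1 (Vik): max(31, 47) = 47
n2-2 (Vik): max(10, -43) = 10
n2-3 (Vik): max(22, -2) = 22
n2 (Priya): min(47, 10, 22) = 10
n0 (Vik): max(-28, 10) = 10
At n0, Vik picks n2 (highest: 10).
At n2, Priya picks n2-2 (lowest: 10).
At n2-2, Vik picks n2-2-1 (highest: 10).
Terminal value 10.

n0 -> n2 -> n2-2 -> n2-2-1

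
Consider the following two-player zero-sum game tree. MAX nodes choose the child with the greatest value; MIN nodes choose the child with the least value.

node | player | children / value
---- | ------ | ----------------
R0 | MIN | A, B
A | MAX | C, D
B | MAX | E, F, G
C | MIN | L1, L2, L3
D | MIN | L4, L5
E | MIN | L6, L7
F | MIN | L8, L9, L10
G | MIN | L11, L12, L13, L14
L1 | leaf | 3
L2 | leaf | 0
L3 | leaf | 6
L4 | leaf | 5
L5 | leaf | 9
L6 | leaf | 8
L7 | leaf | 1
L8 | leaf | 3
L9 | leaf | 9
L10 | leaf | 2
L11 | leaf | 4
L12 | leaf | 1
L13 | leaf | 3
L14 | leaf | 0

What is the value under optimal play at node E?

1

E (MIN): min(8, 1) = 1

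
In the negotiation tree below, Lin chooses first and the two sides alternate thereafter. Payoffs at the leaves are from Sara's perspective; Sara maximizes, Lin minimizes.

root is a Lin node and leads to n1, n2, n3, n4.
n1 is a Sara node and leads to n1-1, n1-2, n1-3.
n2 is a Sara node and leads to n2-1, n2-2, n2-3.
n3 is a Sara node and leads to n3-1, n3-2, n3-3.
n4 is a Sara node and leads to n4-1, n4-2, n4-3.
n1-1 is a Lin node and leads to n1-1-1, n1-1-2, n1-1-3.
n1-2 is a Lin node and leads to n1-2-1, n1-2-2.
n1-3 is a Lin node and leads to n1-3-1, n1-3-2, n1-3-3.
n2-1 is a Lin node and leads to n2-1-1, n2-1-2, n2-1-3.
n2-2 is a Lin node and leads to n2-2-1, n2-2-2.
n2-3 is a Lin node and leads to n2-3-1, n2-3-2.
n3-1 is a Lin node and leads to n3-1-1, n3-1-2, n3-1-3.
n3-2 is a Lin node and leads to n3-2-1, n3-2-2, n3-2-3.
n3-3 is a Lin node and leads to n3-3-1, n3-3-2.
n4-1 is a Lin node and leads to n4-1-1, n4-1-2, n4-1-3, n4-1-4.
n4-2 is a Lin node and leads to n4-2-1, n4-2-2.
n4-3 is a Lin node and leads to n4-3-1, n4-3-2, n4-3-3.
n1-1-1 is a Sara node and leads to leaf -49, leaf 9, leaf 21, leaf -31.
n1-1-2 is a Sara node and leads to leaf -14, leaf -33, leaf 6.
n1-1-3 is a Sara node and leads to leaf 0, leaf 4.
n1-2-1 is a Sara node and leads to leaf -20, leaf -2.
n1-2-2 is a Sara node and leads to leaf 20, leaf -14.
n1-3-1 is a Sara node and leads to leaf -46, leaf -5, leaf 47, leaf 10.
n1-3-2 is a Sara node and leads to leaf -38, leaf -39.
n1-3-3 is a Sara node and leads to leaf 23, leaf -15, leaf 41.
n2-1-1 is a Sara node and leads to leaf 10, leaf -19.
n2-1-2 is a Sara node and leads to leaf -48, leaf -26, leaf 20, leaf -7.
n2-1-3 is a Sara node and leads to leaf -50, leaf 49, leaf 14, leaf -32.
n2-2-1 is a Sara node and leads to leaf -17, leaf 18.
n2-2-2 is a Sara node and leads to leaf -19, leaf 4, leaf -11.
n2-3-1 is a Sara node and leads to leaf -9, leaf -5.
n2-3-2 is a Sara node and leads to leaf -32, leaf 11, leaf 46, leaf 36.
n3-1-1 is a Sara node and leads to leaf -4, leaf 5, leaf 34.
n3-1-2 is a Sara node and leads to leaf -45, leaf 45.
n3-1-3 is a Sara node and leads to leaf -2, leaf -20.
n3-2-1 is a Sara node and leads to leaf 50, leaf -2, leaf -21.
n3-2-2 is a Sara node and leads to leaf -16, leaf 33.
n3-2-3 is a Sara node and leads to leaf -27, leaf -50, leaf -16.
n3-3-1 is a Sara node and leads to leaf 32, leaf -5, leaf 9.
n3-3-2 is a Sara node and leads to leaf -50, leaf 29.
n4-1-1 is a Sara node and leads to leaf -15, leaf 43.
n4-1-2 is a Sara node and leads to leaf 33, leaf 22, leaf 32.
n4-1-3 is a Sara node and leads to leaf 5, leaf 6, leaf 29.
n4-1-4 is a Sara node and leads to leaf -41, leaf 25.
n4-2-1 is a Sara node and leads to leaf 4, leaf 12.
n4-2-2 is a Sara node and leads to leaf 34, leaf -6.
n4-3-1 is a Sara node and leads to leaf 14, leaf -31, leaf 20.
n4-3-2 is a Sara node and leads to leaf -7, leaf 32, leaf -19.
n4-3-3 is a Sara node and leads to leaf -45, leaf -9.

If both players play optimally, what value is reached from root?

n1-1-1 (Sara): max(-49, 9, 21, -31) = 21
n1-1-2 (Sara): max(-14, -33, 6) = 6
n1-1-3 (Sara): max(0, 4) = 4
n1-1 (Lin): min(21, 6, 4) = 4
n1-2-1 (Sara): max(-20, -2) = -2
n1-2-2 (Sara): max(20, -14) = 20
n1-2 (Lin): min(-2, 20) = -2
n1-3-1 (Sara): max(-46, -5, 47, 10) = 47
n1-3-2 (Sara): max(-38, -39) = -38
n1-3-3 (Sara): max(23, -15, 41) = 41
n1-3 (Lin): min(47, -38, 41) = -38
n1 (Sara): max(4, -2, -38) = 4
n2-1-1 (Sara): max(10, -19) = 10
n2-1-2 (Sara): max(-48, -26, 20, -7) = 20
n2-1-3 (Sara): max(-50, 49, 14, -32) = 49
n2-1 (Lin): min(10, 20, 49) = 10
n2-2-1 (Sara): max(-17, 18) = 18
n2-2-2 (Sara): max(-19, 4, -11) = 4
n2-2 (Lin): min(18, 4) = 4
n2-3-1 (Sara): max(-9, -5) = -5
n2-3-2 (Sara): max(-32, 11, 46, 36) = 46
n2-3 (Lin): min(-5, 46) = -5
n2 (Sara): max(10, 4, -5) = 10
n3-1-1 (Sara): max(-4, 5, 34) = 34
n3-1-2 (Sara): max(-45, 45) = 45
n3-1-3 (Sara): max(-2, -20) = -2
n3-1 (Lin): min(34, 45, -2) = -2
n3-2-1 (Sara): max(50, -2, -21) = 50
n3-2-2 (Sara): max(-16, 33) = 33
n3-2-3 (Sara): max(-27, -50, -16) = -16
n3-2 (Lin): min(50, 33, -16) = -16
n3-3-1 (Sara): max(32, -5, 9) = 32
n3-3-2 (Sara): max(-50, 29) = 29
n3-3 (Lin): min(32, 29) = 29
n3 (Sara): max(-2, -16, 29) = 29
n4-1-1 (Sara): max(-15, 43) = 43
n4-1-2 (Sara): max(33, 22, 32) = 33
n4-1-3 (Sara): max(5, 6, 29) = 29
n4-1-4 (Sara): max(-41, 25) = 25
n4-1 (Lin): min(43, 33, 29, 25) = 25
n4-2-1 (Sara): max(4, 12) = 12
n4-2-2 (Sara): max(34, -6) = 34
n4-2 (Lin): min(12, 34) = 12
n4-3-1 (Sara): max(14, -31, 20) = 20
n4-3-2 (Sara): max(-7, 32, -19) = 32
n4-3-3 (Sara): max(-45, -9) = -9
n4-3 (Lin): min(20, 32, -9) = -9
n4 (Sara): max(25, 12, -9) = 25
root (Lin): min(4, 10, 29, 25) = 4

4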